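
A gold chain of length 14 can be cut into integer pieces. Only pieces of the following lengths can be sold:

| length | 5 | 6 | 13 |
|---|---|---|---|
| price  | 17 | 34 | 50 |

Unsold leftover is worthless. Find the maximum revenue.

68

Consider every possible first cut. r[k] is the best of p[i]+r[k−i] over all sellable i≤k.
r[1] = 0
r[2] = 0
r[3] = 0
r[4] = 0
r[5] = 17
r[6] = max(17+0, 34+0) = 34
r[7] = max(17+0, 34+0) = 34
r[8] = max(17+0, 34+0) = 34
r[9] = max(17+0, 34+0) = 34
r[10] = max(17+17, 34+0) = 34
r[11] = max(17+34, 34+17) = 51
r[12] = max(17+34, 34+34) = 68
r[13] = max(17+34, 34+34, 50+0) = 68
r[14] = max(17+34, 34+34, 50+0) = 68
One optimal cutting: pieces 6 + 6 with 2 inches of scrap → $68.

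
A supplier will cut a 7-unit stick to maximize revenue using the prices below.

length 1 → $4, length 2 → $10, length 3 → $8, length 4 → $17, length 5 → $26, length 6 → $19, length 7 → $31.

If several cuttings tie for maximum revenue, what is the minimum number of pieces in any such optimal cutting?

Let r[k] be the best obtainable value from length k. For each k, try every first piece i and keep the best of price[i] + r[k−i].
r[1] = 4
r[2] = max(4+4, 10+0) = 10
r[3] = max(4+10, 10+4, 8+0) = 14
r[4] = max(4+14, 10+10, 8+4, 17+0) = 20
r[5] = max(4+20, 10+14, 8+10, 17+4, 26+0) = 26
r[6] = max(4+26, 10+20, 8+14, 17+10, 26+4, 19+0) = 30
r[7] = max(4+30, 10+26, 8+20, …, 19+4, 31+0) = 36
Maximum revenue is $36.
Now minimize piece count subject to staying optimal: for each k, pieces[k] = 1 + min over i with p[i]+r[k−i]=r[k] of pieces[k−i].
pieces[4] = 2
pieces[5] = 1
pieces[6] = 2
pieces[7] = 2

2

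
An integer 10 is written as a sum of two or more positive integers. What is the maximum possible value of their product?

36

Fill prod[k] for k=2..10: at each k try every first piece i and multiply by the better of (k−i) uncut or prod[k−i].
prod[2] = 1·max(1,0) = 1·1 = 1
prod[3] = 1·max(2,1) = 1·2 = 2
prod[4] = 2·max(2,1) = 2·2 = 4
prod[5] = 2·max(3,2) = 2·3 = 6
prod[6] = 3·max(3,2) = 3·3 = 9
prod[7] = 2·max(5,6) = 2·6 = 12
prod[8] = 2·max(6,9) = 2·9 = 18
prod[9] = 3·max(6,9) = 3·9 = 27
prod[10] = 2·max(8,18) = 2·18 = 36
One optimal split: 3 + 3 + 2 + 2; product 3·3·2·2 = 36.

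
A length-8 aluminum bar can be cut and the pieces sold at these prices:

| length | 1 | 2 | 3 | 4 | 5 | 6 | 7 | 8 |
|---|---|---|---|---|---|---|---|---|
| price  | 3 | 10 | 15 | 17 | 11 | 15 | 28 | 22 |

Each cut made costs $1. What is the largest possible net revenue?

38

Consider every possible first cut. v[k] is the best of p[i]+v[k−i] over all sellable i≤k, charging 1 whenever i<k.
v[1] = 3
v[2] = max(3+3-1, 10+0) = 10
v[3] = max(3+10-1, 10+3-1, 15+0) = 15
v[4] = max(3+15-1, 10+10-1, 15+3-1, 17+0) = 19
v[5] = max(3+19-1, 10+15-1, 15+10-1, 17+3-1, 11+0) = 24
v[6] = max(3+24-1, 10+19-1, 15+15-1, 17+10-1, 11+3-1, 15+0) = 29
v[7] = max(3+29-1, 10+24-1, 15+19-1, …, 15+3-1, 28+0) = 33
v[8] = max(3+33-1, 10+29-1, 15+24-1, …, 28+3-1, 22+0) = 38
One optimal plan: pieces 3 + 3 + 2 (2 cuts) → $40 − $2 = $38.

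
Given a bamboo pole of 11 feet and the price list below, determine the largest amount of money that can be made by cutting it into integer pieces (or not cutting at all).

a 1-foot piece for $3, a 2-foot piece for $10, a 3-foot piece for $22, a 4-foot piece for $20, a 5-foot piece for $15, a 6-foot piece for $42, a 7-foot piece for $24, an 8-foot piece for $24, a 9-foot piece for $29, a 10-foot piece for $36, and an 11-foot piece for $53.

Let v[k] be the best obtainable value from length k. For each k, try every first piece i and keep the best of price[i] + v[k−i].
v[1] = 3
v[2] = 10
v[3] = 22
v[4] = 25  (first piece 1, then v[3]=22)
v[5] = 32  (first piece 2, then v[3]=22)
v[6] = 44  (first piece 3, then v[3]=22)
v[7] = 47  (first piece 1, then v[6]=44)
v[8] = 54  (first piece 2, then v[6]=44)
v[9] = 66  (first piece 3, then v[6]=44)
v[10] = 69  (first piece 1, then v[9]=66)
v[11] = 76  (first piece 2, then v[9]=66)
One optimal cutting: 3 + 3 + 3 + 2 → $22 + $22 + $22 + $10 = $76.

76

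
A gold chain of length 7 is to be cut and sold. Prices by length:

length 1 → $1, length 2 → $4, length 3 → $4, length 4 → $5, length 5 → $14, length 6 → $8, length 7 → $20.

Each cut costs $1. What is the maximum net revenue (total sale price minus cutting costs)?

Let net[k] be the best obtainable value from length k. For each k, try every first piece i and keep the best of price[i] + net[k−i] minus the 1 cut fee when i<k.
net[1] = 1
net[2] = max(1+1-1, 4+0) = 4
net[3] = max(1+4-1, 4+1-1, 4+0) = 4
net[4] = max(1+4-1, 4+4-1, 4+1-1, 5+0) = 7
net[5] = max(1+7-1, 4+4-1, 4+4-1, 5+1-1, 14+0) = 14
net[6] = max(1+14-1, 4+7-1, 4+4-1, 5+4-1, 14+1-1, 8+0) = 14
net[7] = max(1+14-1, 4+14-1, 4+7-1, …, 8+1-1, 20+0) = 20
Best is to make no cuts and sell whole for $20.

20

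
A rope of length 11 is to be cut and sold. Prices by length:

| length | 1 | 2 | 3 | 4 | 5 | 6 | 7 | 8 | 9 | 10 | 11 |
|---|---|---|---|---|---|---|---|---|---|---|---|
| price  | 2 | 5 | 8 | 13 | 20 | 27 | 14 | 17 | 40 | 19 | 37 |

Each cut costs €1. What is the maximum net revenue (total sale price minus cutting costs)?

Consider every possible first cut. net[k] is the best of p[i]+net[k−i] over all sellable i≤k, charging 1 whenever i<k.
net[1] = 2
net[2] = 5
net[3] = 8
net[4] = 13
net[5] = 20
net[6] = 27
net[7] = 28  (first piece 1, then net[6]=27)
net[8] = 31  (first piece 2, then net[6]=27)
net[9] = 40
net[10] = 41  (first piece 1, then net[9]=40)
net[11] = 46  (first piece 5, then net[6]=27)
One optimal plan: pieces 6 + 5 (1 cut) → €47 − €1 = €46.

46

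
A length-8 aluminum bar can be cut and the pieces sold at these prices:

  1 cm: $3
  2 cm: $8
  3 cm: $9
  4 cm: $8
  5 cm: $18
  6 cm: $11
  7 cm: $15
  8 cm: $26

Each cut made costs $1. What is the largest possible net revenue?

29

Consider every possible first cut. v[k] is the best of p[i]+v[k−i] over all sellable i≤k, charging 1 whenever i<k.
v[1] = 3
v[2] = max(3+3-1, 8+0) = 8
v[3] = max(3+8-1, 8+3-1, 9+0) = 10
v[4] = max(3+10-1, 8+8-1, 9+3-1, 8+0) = 15
v[5] = max(3+15-1, 8+10-1, 9+8-1, 8+3-1, 18+0) = 18
v[6] = max(3+18-1, 8+15-1, 9+10-1, 8+8-1, 18+3-1, 11+0) = 22
v[7] = max(3+22-1, 8+18-1, 9+15-1, …, 11+3-1, 15+0) = 25
v[8] = max(3+25-1, 8+22-1, 9+18-1, …, 15+3-1, 26+0) = 29
One optimal plan: pieces 2 + 2 + 2 + 2 (3 cuts) → $32 − $3 = $29.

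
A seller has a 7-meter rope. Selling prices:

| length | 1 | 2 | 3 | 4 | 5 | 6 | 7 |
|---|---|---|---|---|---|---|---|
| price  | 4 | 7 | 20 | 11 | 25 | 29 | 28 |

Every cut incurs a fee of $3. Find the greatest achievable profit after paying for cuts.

Build net[k] bottom-up: net[k] = max over allowed piece i of (p[i] + net[k−i]) − 3 per cut.
net[1] = 4
net[2] = 7
net[3] = 20
net[4] = 21  (first piece 1, then net[3]=20)
net[5] = 25
net[6] = 37  (first piece 3, then net[3]=20)
net[7] = 38  (first piece 1, then net[6]=37)
One optimal plan: pieces 3 + 3 + 1 (2 cuts) → $44 − $6 = $38.

38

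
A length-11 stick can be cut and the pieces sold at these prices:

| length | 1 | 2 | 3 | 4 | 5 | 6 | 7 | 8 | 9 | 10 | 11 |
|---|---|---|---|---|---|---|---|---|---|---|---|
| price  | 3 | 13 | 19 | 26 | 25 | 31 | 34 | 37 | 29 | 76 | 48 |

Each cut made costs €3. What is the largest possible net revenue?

76

Let v[k] be the best obtainable value from length k. For each k, try every first piece i and keep the best of price[i] + v[k−i] minus the 3 cut fee when i<k.
v[1] = 3
v[2] = max(3+3-3, 13+0) = 13
v[3] = max(3+13-3, 13+3-3, 19+0) = 19
v[4] = max(3+19-3, 13+13-3, 19+3-3, 26+0) = 26
v[5] = max(3+26-3, 13+19-3, 19+13-3, 26+3-3, 25+0) = 29
v[6] = max(3+29-3, 13+26-3, 19+19-3, 26+13-3, 25+3-3, 31+0) = 36
v[7] = max(3+36-3, 13+29-3, 19+26-3, …, 31+3-3, 34+0) = 42
v[8] = max(3+42-3, 13+36-3, 19+29-3, …, 34+3-3, 37+0) = 49
v[9] = max(3+49-3, 13+42-3, 19+36-3, …, 37+3-3, 29+0) = 52
v[10] = max(3+52-3, 13+49-3, 19+42-3, …, 29+3-3, 76+0) = 76
v[11] = max(3+76-3, 13+52-3, 19+49-3, …, 76+3-3, 48+0) = 76
One optimal plan: pieces 10 + 1 (1 cut) → €79 − €3 = €76.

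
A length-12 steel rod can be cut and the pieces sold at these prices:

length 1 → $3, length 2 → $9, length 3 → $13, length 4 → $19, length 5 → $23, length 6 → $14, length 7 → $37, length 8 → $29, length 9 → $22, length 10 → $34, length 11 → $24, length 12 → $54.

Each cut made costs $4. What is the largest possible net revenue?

Let r[k] be the best obtainable value from length k. For each k, try every first piece i and keep the best of price[i] + r[k−i] minus the 4 cut fee when i<k.
r[1] = 3
r[2] = 9
r[3] = 13
r[4] = 19
r[5] = 23
r[6] = 24  (first piece 2, then r[4]=19)
r[7] = 37
r[8] = 36  (first piece 1, then r[7]=37)
r[9] = 42  (first piece 2, then r[7]=37)
r[10] = 46  (first piece 3, then r[7]=37)
r[11] = 52  (first piece 4, then r[7]=37)
r[12] = 56  (first piece 5, then r[7]=37)
One optimal plan: pieces 7 + 5 (1 cut) → $60 − $4 = $56.

56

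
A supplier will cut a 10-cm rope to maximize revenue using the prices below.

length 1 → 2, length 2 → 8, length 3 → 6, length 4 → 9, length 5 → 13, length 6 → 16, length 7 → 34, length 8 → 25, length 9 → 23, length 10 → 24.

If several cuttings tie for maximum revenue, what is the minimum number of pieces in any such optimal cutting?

3

Build r[k] bottom-up: r[k] = max over allowed piece i of (p[i] + r[k−i]).
r[1] = 2
r[2] = max(2+2, 8+0) = 8
r[3] = max(2+8, 8+2, 6+0) = 10
r[4] = max(2+10, 8+8, 6+2, 9+0) = 16
r[5] = max(2+16, 8+10, 6+8, 9+2, 13+0) = 18
r[6] = max(2+18, 8+16, 6+10, 9+8, 13+2, 16+0) = 24
r[7] = max(2+24, 8+18, 6+16, …, 16+2, 34+0) = 34
r[8] = max(2+34, 8+24, 6+18, …, 34+2, 25+0) = 36
r[9] = max(2+36, 8+34, 6+24, …, 25+2, 23+0) = 42
r[10] = max(2+42, 8+36, 6+34, …, 23+2, 24+0) = 44
Maximum revenue is 44.
Now minimize piece count subject to staying optimal: for each k, pieces[k] = 1 + min over i with p[i]+r[k−i]=r[k] of pieces[k−i].
pieces[7] = 1
pieces[8] = 2
pieces[9] = 2
pieces[10] = 3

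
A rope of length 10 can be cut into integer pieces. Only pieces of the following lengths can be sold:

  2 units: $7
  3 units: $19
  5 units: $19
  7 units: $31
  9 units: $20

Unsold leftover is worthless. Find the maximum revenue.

Build r[k] bottom-up: r[k] = max over allowed piece i of (p[i] + r[k−i]).
r[1] = 0
r[2] = 7
r[3] = max(7+0, 19+0) = 19
r[4] = max(7+7, 19+0) = 19
r[5] = max(7+19, 19+7, 19+0) = 26
r[6] = max(7+19, 19+19, 19+0) = 38
r[7] = max(7+26, 19+19, 19+7, 31+0) = 38
r[8] = max(7+38, 19+26, 19+19, 31+0) = 45
r[9] = max(7+38, 19+38, 19+19, 31+7, 20+0) = 57
r[10] = max(7+45, 19+38, 19+26, 31+19, 20+0) = 57
One optimal cutting: pieces 3 + 3 + 3 with 1 unit of scrap → $57.

57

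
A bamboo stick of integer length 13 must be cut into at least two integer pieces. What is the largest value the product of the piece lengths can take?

108

Fill m[k] for k=2..13: at each k try every first piece i and multiply by the better of (k−i) uncut or m[k−i].
Small cases: m[2]=1, m[3]=2, m[4]=4, m[5]=6, m[6]=9.
m[7] = 2*max(5,6) = 2*6 = 12
m[8] = 2*max(6,9) = 2*9 = 18
m[9] = 3*max(6,9) = 3*9 = 27
m[10] = 2*max(8,18) = 2*18 = 36
m[11] = 2*max(9,27) = 2*27 = 54
m[12] = 3*max(9,27) = 3*27 = 81
m[13] = 2*max(11,54) = 2*54 = 108
One optimal split: 3 + 3 + 3 + 2 + 2; product 3*3*3*2*2 = 108.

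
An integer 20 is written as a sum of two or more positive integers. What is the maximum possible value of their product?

1458

Define m[k] = max over 1≤i<k of i · max(k−i, m[k−i]); the inner max lets the remainder stay uncut if that's better.
Small cases: m[2]=1, m[3]=2, m[4]=4, m[5]=6, m[6]=9, m[7]=12, m[8]=18, m[9]=27, m[10]=36, m[11]=54, m[12]=81, m[13]=108.
m[14] = 2×max(12,81) = 2×81 = 162
m[15] = 3×max(12,81) = 3×81 = 243
m[16] = 2×max(14,162) = 2×162 = 324
m[17] = 2×max(15,243) = 2×243 = 486
m[18] = 3×max(15,243) = 3×243 = 729
m[19] = 2×max(17,486) = 2×486 = 972
m[20] = 2×max(18,729) = 2×729 = 1458
One optimal split: 3 + 3 + 3 + 3 + 3 + 3 + 2; product 3×3×3×3×3×3×2 = 1458.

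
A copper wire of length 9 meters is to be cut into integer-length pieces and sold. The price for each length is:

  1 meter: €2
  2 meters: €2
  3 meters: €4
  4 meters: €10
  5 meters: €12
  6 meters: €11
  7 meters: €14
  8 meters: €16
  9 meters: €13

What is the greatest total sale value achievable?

Consider every possible first cut. best[k] is the best of p[i]+best[k−i] over all sellable i≤k.
best[1] = 2
best[2] = 4  (first piece 1, then best[1]=2)
best[3] = 6  (first piece 1, then best[2]=4)
best[4] = 10
best[5] = 12  (first piece 1, then best[4]=10)
best[6] = 14  (first piece 1, then best[5]=12)
best[7] = 16  (first piece 1, then best[6]=14)
best[8] = 20  (first piece 4, then best[4]=10)
best[9] = 22  (first piece 1, then best[8]=20)
One optimal cutting: 4 + 4 + 1 → €10 + €10 + €2 = €22.

22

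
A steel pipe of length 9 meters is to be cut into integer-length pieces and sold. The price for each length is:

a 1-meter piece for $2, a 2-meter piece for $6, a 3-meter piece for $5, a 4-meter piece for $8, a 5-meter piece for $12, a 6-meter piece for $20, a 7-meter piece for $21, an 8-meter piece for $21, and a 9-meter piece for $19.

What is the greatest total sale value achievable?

28

Let v[k] be the best obtainable value from length k. For each k, try every first piece i and keep the best of price[i] + v[k−i].
v[1] = 2
v[2] = max(2+2, 6+0) = 6
v[3] = max(2+6, 6+2, 5+0) = 8
v[4] = max(2+8, 6+6, 5+2, 8+0) = 12
v[5] = max(2+12, 6+8, 5+6, 8+2, 12+0) = 14
v[6] = max(2+14, 6+12, 5+8, 8+6, 12+2, 20+0) = 20
v[7] = max(2+20, 6+14, 5+12, …, 20+2, 21+0) = 22
v[8] = max(2+22, 6+20, 5+14, …, 21+2, 21+0) = 26
v[9] = max(2+26, 6+22, 5+20, …, 21+2, 19+0) = 28
One optimal cutting: 6 + 2 + 1 → $20 + $6 + $2 = $28.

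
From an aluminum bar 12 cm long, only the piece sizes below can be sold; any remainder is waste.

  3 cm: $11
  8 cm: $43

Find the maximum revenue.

54

Build r[k] bottom-up: r[k] = max over allowed piece i of (p[i] + r[k−i]).
r[1] = 0
r[2] = 0
r[3] = 11
r[4] = 11
r[5] = 11
r[6] = 22  (first piece 3, then r[3]=11)
r[7] = 22
r[8] = 43
r[9] = 43
r[10] = 43
r[11] = 54  (first piece 3, then r[8]=43)
r[12] = 54
One optimal cutting: pieces 8 + 3 with 1 cm of scrap → $54.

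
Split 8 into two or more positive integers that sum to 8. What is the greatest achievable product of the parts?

Fill prod[k] for k=2..8: at each k try every first piece i and multiply by the better of (k−i) uncut or prod[k−i].
prod[2] = 1*max(1,0) = 1*1 = 1
prod[3] = max(1*2, 2*1) = 2
prod[4] = max(1*3, 2*2, 3*1) = 4
prod[5] = max(1*4, 2*3, 3*2, 4*1) = 6
prod[6] = max(1*6, 2*4, 3*3, 4*2, 5*1) = 9
prod[7] = max(1*9, 2*6, 3*4, 4*3, 5*2, 6*1) = 12
prod[8] = max(1*12, 2*9, 3*6, …, 6*2, 7*1) = 18
One optimal split: 3 + 3 + 2; product 3*3*2 = 18.

18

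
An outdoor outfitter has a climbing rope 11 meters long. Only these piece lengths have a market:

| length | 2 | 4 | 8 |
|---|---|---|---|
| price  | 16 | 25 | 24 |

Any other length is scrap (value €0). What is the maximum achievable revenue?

Let f[k] be the best obtainable value from length k. For each k, try every first piece i and keep the best of price[i] + f[k−i].
f[1] = 0
f[2] = 16
f[3] = 16
f[4] = max(16+16, 25+0) = 32
f[5] = max(16+16, 25+0) = 32
f[6] = max(16+32, 25+16) = 48
f[7] = max(16+32, 25+16) = 48
f[8] = max(16+48, 25+32, 24+0) = 64
f[9] = max(16+48, 25+32, 24+0) = 64
f[10] = max(16+64, 25+48, 24+16) = 80
f[11] = max(16+64, 25+48, 24+16) = 80
One optimal cutting: pieces 2 + 2 + 2 + 2 + 2 with 1 meter of scrap → €80.

80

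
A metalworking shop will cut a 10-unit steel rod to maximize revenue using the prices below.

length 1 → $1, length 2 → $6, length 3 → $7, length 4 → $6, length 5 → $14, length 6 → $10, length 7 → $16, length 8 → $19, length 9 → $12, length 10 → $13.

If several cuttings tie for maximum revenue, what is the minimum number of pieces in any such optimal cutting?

Build r[k] bottom-up: r[k] = max over allowed piece i of (p[i] + r[k−i]).
r[1] = 1
r[2] = 6
r[3] = 7  (first piece 1, then r[2]=6)
r[4] = 12  (first piece 2, then r[2]=6)
r[5] = 14
r[6] = 18  (first piece 2, then r[4]=12)
r[7] = 20  (first piece 2, then r[5]=14)
r[8] = 24  (first piece 2, then r[6]=18)
r[9] = 26  (first piece 2, then r[7]=20)
r[10] = 30  (first piece 2, then r[8]=24)
Maximum revenue is $30.
Now minimize piece count subject to staying optimal: for each k, pieces[k] = 1 + min over i with p[i]+r[k−i]=r[k] of pieces[k−i].
pieces[7] = 2
pieces[8] = 4
pieces[9] = 3
pieces[10] = 5

5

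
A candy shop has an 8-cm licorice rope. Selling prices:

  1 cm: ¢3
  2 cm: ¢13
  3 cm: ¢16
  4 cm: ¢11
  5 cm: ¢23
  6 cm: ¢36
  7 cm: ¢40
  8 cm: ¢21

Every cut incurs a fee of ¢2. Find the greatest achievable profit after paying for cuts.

47

Build v[k] bottom-up: v[k] = max over allowed piece i of (p[i] + v[k−i]) − 2 per cut.
v[1] = 3
v[2] = 13
v[3] = 16
v[4] = 24  (first piece 2, then v[2]=13)
v[5] = 27  (first piece 2, then v[3]=16)
v[6] = 36
v[7] = 40
v[8] = 47  (first piece 2, then v[6]=36)
One optimal plan: pieces 6 + 2 (1 cut) → ¢49 − ¢2 = ¢47.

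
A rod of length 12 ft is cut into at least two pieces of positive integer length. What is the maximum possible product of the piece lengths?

Let prod[k] be the best product for length k (with at least one cut). For each first piece i, the rest contributes max(k−i, prod[k−i]).
prod[2] = 1×max(1,0) = 1×1 = 1
prod[3] = max(1×2, 2×1) = 2
prod[4] = max(1×3, 2×2, 3×1) = 4
prod[5] = max(1×4, 2×3, 3×2, 4×1) = 6
prod[6] = max(1×6, 2×4, 3×3, 4×2, 5×1) = 9
prod[7] = max(1×9, 2×6, 3×4, 4×3, 5×2, 6×1) = 12
prod[8] = max(1×12, 2×9, 3×6, …, 6×2, 7×1) = 18
prod[9] = max(1×18, 2×12, 3×9, …, 7×2, 8×1) = 27
prod[10] = max(1×27, 2×18, 3×12, …, 8×2, 9×1) = 36
prod[11] = max(1×36, 2×27, 3×18, …, 9×2, 10×1) = 54
prod[12] = max(1×54, 2×36, 3×27, …, 10×2, 11×1) = 81
One optimal split: 3 + 3 + 3 + 3; product 3×3×3×3 = 81.

81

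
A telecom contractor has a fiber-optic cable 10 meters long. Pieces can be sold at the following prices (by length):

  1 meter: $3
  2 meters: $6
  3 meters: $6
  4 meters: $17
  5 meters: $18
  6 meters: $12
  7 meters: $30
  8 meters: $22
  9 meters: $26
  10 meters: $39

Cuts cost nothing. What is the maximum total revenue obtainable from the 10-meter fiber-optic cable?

40

Consider every possible first cut. best[k] is the best of p[i]+best[k−i] over all sellable i≤k.
best[1] = 3
best[2] = max(3+3, 6+0) = 6
best[3] = max(3+6, 6+3, 6+0) = 9
best[4] = max(3+9, 6+6, 6+3, 17+0) = 17
best[5] = max(3+17, 6+9, 6+6, 17+3, 18+0) = 20
best[6] = max(3+20, 6+17, 6+9, 17+6, 18+3, 12+0) = 23
best[7] = max(3+23, 6+20, 6+17, …, 12+3, 30+0) = 30
best[8] = max(3+30, 6+23, 6+20, …, 30+3, 22+0) = 34
best[9] = max(3+34, 6+30, 6+23, …, 22+3, 26+0) = 37
best[10] = max(3+37, 6+34, 6+30, …, 26+3, 39+0) = 40
One optimal cutting: 4 + 4 + 1 + 1 → $17 + $17 + $3 + $3 = $40.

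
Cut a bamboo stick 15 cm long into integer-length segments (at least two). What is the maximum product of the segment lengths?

243

Fill g[k] for k=2..15: at each k try every first piece i and multiply by the better of (k−i) uncut or g[k−i].
g[2] = 1*max(1,0) = 1*1 = 1
g[3] = 1*max(2,1) = 1*2 = 2
g[4] = 2*max(2,1) = 2*2 = 4
g[5] = 2*max(3,2) = 2*3 = 6
g[6] = 3*max(3,2) = 3*3 = 9
g[7] = 2*max(5,6) = 2*6 = 12
g[8] = 2*max(6,9) = 2*9 = 18
g[9] = 3*max(6,9) = 3*9 = 27
g[10] = 2*max(8,18) = 2*18 = 36
g[11] = 2*max(9,27) = 2*27 = 54
g[12] = 3*max(9,27) = 3*27 = 81
g[13] = 2*max(11,54) = 2*54 = 108
g[14] = 2*max(12,81) = 2*81 = 162
g[15] = 3*max(12,81) = 3*81 = 243
One optimal split: 3 + 3 + 3 + 3 + 3; product 3*3*3*3*3 = 243.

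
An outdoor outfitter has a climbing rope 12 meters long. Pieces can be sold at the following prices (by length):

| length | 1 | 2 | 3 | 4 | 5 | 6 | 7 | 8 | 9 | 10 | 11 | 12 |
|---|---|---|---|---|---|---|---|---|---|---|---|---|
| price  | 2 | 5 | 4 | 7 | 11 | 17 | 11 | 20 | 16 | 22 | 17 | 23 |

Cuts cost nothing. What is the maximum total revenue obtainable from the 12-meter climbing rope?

Let R[k] be the best obtainable value from length k. For each k, try every first piece i and keep the best of price[i] + R[k−i].
R[1] = 2
R[2] = 5
R[3] = 7  (first piece 1, then R[2]=5)
R[4] = 10  (first piece 2, then R[2]=5)
R[5] = 12  (first piece 1, then R[4]=10)
R[6] = 17
R[7] = 19  (first piece 1, then R[6]=17)
R[8] = 22  (first piece 2, then R[6]=17)
R[9] = 24  (first piece 1, then R[8]=22)
R[10] = 27  (first piece 2, then R[8]=22)
R[11] = 29  (first piece 1, then R[10]=27)
R[12] = 34  (first piece 6, then R[6]=17)
One optimal cutting: 6 + 6 → €17 + €17 = €34.

34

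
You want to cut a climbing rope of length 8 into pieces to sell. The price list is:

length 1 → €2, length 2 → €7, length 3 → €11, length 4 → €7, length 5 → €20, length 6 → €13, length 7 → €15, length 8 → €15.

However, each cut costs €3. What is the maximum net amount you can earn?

Let net[k] be the best obtainable value from length k. For each k, try every first piece i and keep the best of price[i] + net[k−i] minus the 3 cut fee when i<k.
net[1] = 2
net[2] = max(2+2-3, 7+0) = 7
net[3] = max(2+7-3, 7+2-3, 11+0) = 11
net[4] = max(2+11-3, 7+7-3, 11+2-3, 7+0) = 11
net[5] = max(2+11-3, 7+11-3, 11+7-3, 7+2-3, 20+0) = 20
net[6] = max(2+20-3, 7+11-3, 11+11-3, 7+7-3, 20+2-3, 13+0) = 19
net[7] = max(2+19-3, 7+20-3, 11+11-3, …, 13+2-3, 15+0) = 24
net[8] = max(2+24-3, 7+19-3, 11+20-3, …, 15+2-3, 15+0) = 28
One optimal plan: pieces 5 + 3 (1 cut) → €31 − €3 = €28.

28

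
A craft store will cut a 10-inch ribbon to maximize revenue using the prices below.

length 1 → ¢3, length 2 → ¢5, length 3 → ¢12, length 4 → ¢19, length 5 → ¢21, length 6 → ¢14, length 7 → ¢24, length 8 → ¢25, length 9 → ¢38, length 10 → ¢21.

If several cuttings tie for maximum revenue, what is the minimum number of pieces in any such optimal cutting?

4

Consider every possible first cut. r[k] is the best of p[i]+r[k−i] over all sellable i≤k.
r[1] = 3
r[2] = max(3+3, 5+0) = 6
r[3] = max(3+6, 5+3, 12+0) = 12
r[4] = max(3+12, 5+6, 12+3, 19+0) = 19
r[5] = max(3+19, 5+12, 12+6, 19+3, 21+0) = 22
r[6] = max(3+22, 5+19, 12+12, 19+6, 21+3, 14+0) = 25
r[7] = max(3+25, 5+22, 12+19, …, 14+3, 24+0) = 31
r[8] = max(3+31, 5+25, 12+22, …, 24+3, 25+0) = 38
r[9] = max(3+38, 5+31, 12+25, …, 25+3, 38+0) = 41
r[10] = max(3+41, 5+38, 12+31, …, 38+3, 21+0) = 44
Maximum revenue is ¢44.
Now minimize piece count subject to staying optimal: for each k, pieces[k] = 1 + min over i with p[i]+r[k−i]=r[k] of pieces[k−i].
pieces[7] = 2
pieces[8] = 2
pieces[9] = 3
pieces[10] = 4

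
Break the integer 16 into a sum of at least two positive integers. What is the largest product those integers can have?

Let P[k] be the best product for length k (with at least one cut). For each first piece i, the rest contributes max(k−i, P[k−i]).
Small cases: P[2]=1, P[3]=2, P[4]=4, P[5]=6, P[6]=9, P[7]=12, P[8]=18, P[9]=27, P[10]=36, P[11]=54.
P[12] = max(1*54, 2*36, 3*27, …, 10*2, 11*1) = 81
P[13] = max(1*81, 2*54, 3*36, …, 11*2, 12*1) = 108
P[14] = max(1*108, 2*81, 3*54, …, 12*2, 13*1) = 162
P[15] = max(1*162, 2*108, 3*81, …, 13*2, 14*1) = 243
P[16] = max(1*243, 2*162, 3*108, …, 14*2, 15*1) = 324
One optimal split: 3 + 3 + 3 + 3 + 2 + 2; product 3*3*3*3*2*2 = 324.

324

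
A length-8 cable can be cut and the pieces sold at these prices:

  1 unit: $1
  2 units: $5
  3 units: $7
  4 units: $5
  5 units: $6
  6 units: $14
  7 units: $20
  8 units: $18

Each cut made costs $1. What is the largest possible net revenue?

20

Build net[k] bottom-up: net[k] = max over allowed piece i of (p[i] + net[k−i]) − 1 per cut.
net[1] = 1
net[2] = max(1+1-1, 5+0) = 5
net[3] = max(1+5-1, 5+1-1, 7+0) = 7
net[4] = max(1+7-1, 5+5-1, 7+1-1, 5+0) = 9
net[5] = max(1+9-1, 5+7-1, 7+5-1, 5+1-1, 6+0) = 11
net[6] = max(1+11-1, 5+9-1, 7+7-1, 5+5-1, 6+1-1, 14+0) = 14
net[7] = max(1+14-1, 5+11-1, 7+9-1, …, 14+1-1, 20+0) = 20
net[8] = max(1+20-1, 5+14-1, 7+11-1, …, 20+1-1, 18+0) = 20
One optimal plan: pieces 7 + 1 (1 cut) → $21 − $1 = $20.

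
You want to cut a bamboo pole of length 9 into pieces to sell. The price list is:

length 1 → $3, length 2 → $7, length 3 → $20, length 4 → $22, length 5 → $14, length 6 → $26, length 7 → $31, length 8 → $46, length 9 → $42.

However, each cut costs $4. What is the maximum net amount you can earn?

Build r[k] bottom-up: r[k] = max over allowed piece i of (p[i] + r[k−i]) − 4 per cut.
r[1] = 3
r[2] = max(3+3-4, 7+0) = 7
r[3] = max(3+7-4, 7+3-4, 20+0) = 20
r[4] = max(3+20-4, 7+7-4, 20+3-4, 22+0) = 22
r[5] = max(3+22-4, 7+20-4, 20+7-4, 22+3-4, 14+0) = 23
r[6] = max(3+23-4, 7+22-4, 20+20-4, 22+7-4, 14+3-4, 26+0) = 36
r[7] = max(3+36-4, 7+23-4, 20+22-4, …, 26+3-4, 31+0) = 38
r[8] = max(3+38-4, 7+36-4, 20+23-4, …, 31+3-4, 46+0) = 46
r[9] = max(3+46-4, 7+38-4, 20+36-4, …, 46+3-4, 42+0) = 52
One optimal plan: pieces 3 + 3 + 3 (2 cuts) → $60 − $8 = $52.

52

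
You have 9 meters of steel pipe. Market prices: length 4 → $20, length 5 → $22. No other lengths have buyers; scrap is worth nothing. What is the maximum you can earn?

Let r[k] be the best obtainable value from length k. For each k, try every first piece i and keep the best of price[i] + r[k−i].
r[1] = 0
r[2] = 0
r[3] = 0
r[4] = 20
r[5] = 22
r[6] = 22
r[7] = 22
r[8] = 40  (first piece 4, then r[4]=20)
r[9] = 42  (first piece 4, then r[5]=22)
One optimal cutting: 5 + 4 → $42.

42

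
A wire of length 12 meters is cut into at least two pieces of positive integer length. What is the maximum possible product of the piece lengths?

Define prod[k] = max over 1≤i<k of i · max(k−i, prod[k−i]); the inner max lets the remainder stay uncut if that's better.
prod[2] = 1·max(1,0) = 1·1 = 1
prod[3] = 1·max(2,1) = 1·2 = 2
prod[4] = 2·max(2,1) = 2·2 = 4
prod[5] = 2·max(3,2) = 2·3 = 6
prod[6] = 3·max(3,2) = 3·3 = 9
prod[7] = 2·max(5,6) = 2·6 = 12
prod[8] = 2·max(6,9) = 2·9 = 18
prod[9] = 3·max(6,9) = 3·9 = 27
prod[10] = 2·max(8,18) = 2·18 = 36
prod[11] = 2·max(9,27) = 2·27 = 54
prod[12] = 3·max(9,27) = 3·27 = 81
One optimal split: 3 + 3 + 3 + 3; product 3·3·3·3 = 81.

81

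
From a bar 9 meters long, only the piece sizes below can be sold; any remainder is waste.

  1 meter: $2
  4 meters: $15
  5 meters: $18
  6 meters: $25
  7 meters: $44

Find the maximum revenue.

48

Build f[k] bottom-up: f[k] = max over allowed piece i of (p[i] + f[k−i]).
f[1] = 2
f[2] = 4  (first piece 1, then f[1]=2)
f[3] = 6  (first piece 1, then f[2]=4)
f[4] = 15
f[5] = 18
f[6] = 25
f[7] = 44
f[8] = 46  (first piece 1, then f[7]=44)
f[9] = 48  (first piece 1, then f[8]=46)
One optimal cutting: 7 + 1 + 1 → $48.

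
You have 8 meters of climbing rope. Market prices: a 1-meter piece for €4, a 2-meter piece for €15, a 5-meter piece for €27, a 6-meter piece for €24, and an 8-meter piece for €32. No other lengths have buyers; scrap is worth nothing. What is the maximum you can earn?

60

Let best[k] be the best obtainable value from length k. For each k, try every first piece i and keep the best of price[i] + best[k−i].
best[1] = 4
best[2] = 15
best[3] = 19  (first piece 1, then best[2]=15)
best[4] = 30  (first piece 2, then best[2]=15)
best[5] = 34  (first piece 1, then best[4]=30)
best[6] = 45  (first piece 2, then best[4]=30)
best[7] = 49  (first piece 1, then best[6]=45)
best[8] = 60  (first piece 2, then best[6]=45)
One optimal cutting: 2 + 2 + 2 + 2 → €60.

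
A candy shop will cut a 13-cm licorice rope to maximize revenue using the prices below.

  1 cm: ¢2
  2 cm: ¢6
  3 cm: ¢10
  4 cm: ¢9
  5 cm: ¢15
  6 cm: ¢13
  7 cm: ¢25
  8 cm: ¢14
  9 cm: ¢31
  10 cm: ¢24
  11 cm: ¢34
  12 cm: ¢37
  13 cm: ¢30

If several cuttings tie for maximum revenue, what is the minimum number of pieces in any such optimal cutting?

Consider every possible first cut. r[k] is the best of p[i]+r[k−i] over all sellable i≤k.
r[1] = 2
r[2] = max(2+2, 6+0) = 6
r[3] = max(2+6, 6+2, 10+0) = 10
r[4] = max(2+10, 6+6, 10+2, 9+0) = 12
r[5] = max(2+12, 6+10, 10+6, 9+2, 15+0) = 16
r[6] = max(2+16, 6+12, 10+10, 9+6, 15+2, 13+0) = 20
r[7] = max(2+20, 6+16, 10+12, …, 13+2, 25+0) = 25
r[8] = max(2+25, 6+20, 10+16, …, 25+2, 14+0) = 27
r[9] = max(2+27, 6+25, 10+20, …, 14+2, 31+0) = 31
r[10] = max(2+31, 6+27, 10+25, …, 31+2, 24+0) = 35
r[11] = max(2+35, 6+31, 10+27, …, 24+2, 34+0) = 37
r[12] = max(2+37, 6+35, 10+31, …, 34+2, 37+0) = 41
r[13] = max(2+41, 6+37, 10+35, …, 37+2, 30+0) = 45
Maximum revenue is ¢45.
Now minimize piece count subject to staying optimal: for each k, pieces[k] = 1 + min over i with p[i]+r[k−i]=r[k] of pieces[k−i].
pieces[10] = 2
pieces[11] = 2
pieces[12] = 2
pieces[13] = 3

3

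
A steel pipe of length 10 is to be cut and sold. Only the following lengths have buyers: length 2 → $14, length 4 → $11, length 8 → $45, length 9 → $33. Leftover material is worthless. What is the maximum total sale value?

70

Let f[k] be the best obtainable value from length k. For each k, try every first piece i and keep the best of price[i] + f[k−i].
f[1] = 0
f[2] = 14
f[3] = 14
f[4] = 28  (first piece 2, then f[2]=14)
f[5] = 28
f[6] = 42  (first piece 2, then f[4]=28)
f[7] = 42
f[8] = 56  (first piece 2, then f[6]=42)
f[9] = 56
f[10] = 70  (first piece 2, then f[8]=56)
One optimal cutting: 2 + 2 + 2 + 2 + 2 → $70.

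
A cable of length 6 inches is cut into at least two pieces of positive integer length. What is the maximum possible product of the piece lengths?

9

Define P[k] = max over 1≤i<k of i · max(k−i, P[k−i]); the inner max lets the remainder stay uncut if that's better.
P[2] = 1·max(1,0) = 1·1 = 1
P[3] = max(1·2, 2·1) = 2
P[4] = max(1·3, 2·2, 3·1) = 4
P[5] = max(1·4, 2·3, 3·2, 4·1) = 6
P[6] = max(1·6, 2·4, 3·3, 4·2, 5·1) = 9
One optimal split: 3 + 3; product 3·3 = 9.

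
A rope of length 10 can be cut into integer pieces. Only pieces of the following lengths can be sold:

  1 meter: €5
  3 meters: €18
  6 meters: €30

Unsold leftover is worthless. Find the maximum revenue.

Let r[k] be the best obtainable value from length k. For each k, try every first piece i and keep the best of price[i] + r[k−i].
r[1] = 5
r[2] = 10  (first piece 1, then r[1]=5)
r[3] = 18
r[4] = 23  (first piece 1, then r[3]=18)
r[5] = 28  (first piece 1, then r[4]=23)
r[6] = 36  (first piece 3, then r[3]=18)
r[7] = 41  (first piece 1, then r[6]=36)
r[8] = 46  (first piece 1, then r[7]=41)
r[9] = 54  (first piece 3, then r[6]=36)
r[10] = 59  (first piece 1, then r[9]=54)
One optimal cutting: 3 + 3 + 3 + 1 → €59.

59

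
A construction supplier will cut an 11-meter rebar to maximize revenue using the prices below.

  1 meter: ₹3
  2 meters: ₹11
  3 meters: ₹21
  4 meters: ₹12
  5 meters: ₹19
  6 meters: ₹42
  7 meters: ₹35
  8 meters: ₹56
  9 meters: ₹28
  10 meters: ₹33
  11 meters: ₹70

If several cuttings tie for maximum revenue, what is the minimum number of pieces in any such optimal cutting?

Let r[k] be the best obtainable value from length k. For each k, try every first piece i and keep the best of price[i] + r[k−i].
r[1] = 3
r[2] = max(3+3, 11+0) = 11
r[3] = max(3+11, 11+3, 21+0) = 21
r[4] = max(3+21, 11+11, 21+3, 12+0) = 24
r[5] = max(3+24, 11+21, 21+11, 12+3, 19+0) = 32
r[6] = max(3+32, 11+24, 21+21, 12+11, 19+3, 42+0) = 42
r[7] = max(3+42, 11+32, 21+24, …, 42+3, 35+0) = 45
r[8] = max(3+45, 11+42, 21+32, …, 35+3, 56+0) = 56
r[9] = max(3+56, 11+45, 21+42, …, 56+3, 28+0) = 63
r[10] = max(3+63, 11+56, 21+45, …, 28+3, 33+0) = 67
r[11] = max(3+67, 11+63, 21+56, …, 33+3, 70+0) = 77
Maximum revenue is ₹77.
Now minimize piece count subject to staying optimal: for each k, pieces[k] = 1 + min over i with p[i]+r[k−i]=r[k] of pieces[k−i].
pieces[8] = 1
pieces[9] = 2
pieces[10] = 2
pieces[11] = 2

2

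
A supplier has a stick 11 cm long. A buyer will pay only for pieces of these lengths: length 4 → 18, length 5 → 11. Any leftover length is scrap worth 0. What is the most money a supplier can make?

36

Consider every possible first cut. best[k] is the best of p[i]+best[k−i] over all sellable i≤k.
best[1] = 0
best[2] = 0
best[3] = 0
best[4] = 18
best[5] = max(18+0, 11+0) = 18
best[6] = max(18+0, 11+0) = 18
best[7] = max(18+0, 11+0) = 18
best[8] = max(18+18, 11+0) = 36
best[9] = max(18+18, 11+18) = 36
best[10] = max(18+18, 11+18) = 36
best[11] = max(18+18, 11+18) = 36
One optimal cutting: pieces 4 + 4 with 3 cm of scrap → 36.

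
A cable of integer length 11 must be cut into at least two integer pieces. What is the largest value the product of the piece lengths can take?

54

Fill prod[k] for k=2..11: at each k try every first piece i and multiply by the better of (k−i) uncut or prod[k−i].
prod[2] = 1×max(1,0) = 1×1 = 1
prod[3] = 1×max(2,1) = 1×2 = 2
prod[4] = 2×max(2,1) = 2×2 = 4
prod[5] = 2×max(3,2) = 2×3 = 6
prod[6] = 3×max(3,2) = 3×3 = 9
prod[7] = 2×max(5,6) = 2×6 = 12
prod[8] = 2×max(6,9) = 2×9 = 18
prod[9] = 3×max(6,9) = 3×9 = 27
prod[10] = 2×max(8,18) = 2×18 = 36
prod[11] = 2×max(9,27) = 2×27 = 54
One optimal split: 3 + 3 + 3 + 2; product 3×3×3×2 = 54.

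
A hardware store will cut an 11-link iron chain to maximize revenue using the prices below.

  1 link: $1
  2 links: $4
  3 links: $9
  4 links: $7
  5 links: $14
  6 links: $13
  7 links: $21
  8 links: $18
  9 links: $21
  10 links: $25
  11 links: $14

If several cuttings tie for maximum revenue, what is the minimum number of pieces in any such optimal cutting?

3

Build r[k] bottom-up: r[k] = max over allowed piece i of (p[i] + r[k−i]).
r[1] = 1
r[2] = 4
r[3] = 9
r[4] = 10  (first piece 1, then r[3]=9)
r[5] = 14
r[6] = 18  (first piece 3, then r[3]=9)
r[7] = 21
r[8] = 23  (first piece 3, then r[5]=14)
r[9] = 27  (first piece 3, then r[6]=18)
r[10] = 30  (first piece 3, then r[7]=21)
r[11] = 32  (first piece 3, then r[8]=23)
Maximum revenue is $32.
Now minimize piece count subject to staying optimal: for each k, pieces[k] = 1 + min over i with p[i]+r[k−i]=r[k] of pieces[k−i].
pieces[8] = 2
pieces[9] = 3
pieces[10] = 2
pieces[11] = 3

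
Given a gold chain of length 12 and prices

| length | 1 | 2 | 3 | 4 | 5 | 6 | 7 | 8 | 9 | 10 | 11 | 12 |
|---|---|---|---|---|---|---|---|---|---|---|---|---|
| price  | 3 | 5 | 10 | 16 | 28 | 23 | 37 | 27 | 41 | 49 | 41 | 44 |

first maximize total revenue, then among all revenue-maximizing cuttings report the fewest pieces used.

Build r[k] bottom-up: r[k] = max over allowed piece i of (p[i] + r[k−i]).
r[1] = 3
r[2] = 6  (first piece 1, then r[1]=3)
r[3] = 10
r[4] = 16
r[5] = 28
r[6] = 31  (first piece 1, then r[5]=28)
r[7] = 37
r[8] = 40  (first piece 1, then r[7]=37)
r[9] = 44  (first piece 4, then r[5]=28)
r[10] = 56  (first piece 5, then r[5]=28)
r[11] = 59  (first piece 1, then r[10]=56)
r[12] = 65  (first piece 5, then r[7]=37)
Maximum revenue is $65.
Now minimize piece count subject to staying optimal: for each k, pieces[k] = 1 + min over i with p[i]+r[k−i]=r[k] of pieces[k−i].
pieces[9] = 2
pieces[10] = 2
pieces[11] = 3
pieces[12] = 2

2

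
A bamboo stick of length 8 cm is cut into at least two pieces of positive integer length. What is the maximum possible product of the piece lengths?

18

Let f[k] be the best product for length k (with at least one cut). For each first piece i, the rest contributes max(k−i, f[k−i]).
f[2] = 1·max(1,0) = 1·1 = 1
f[3] = 1·max(2,1) = 1·2 = 2
f[4] = 2·max(2,1) = 2·2 = 4
f[5] = 2·max(3,2) = 2·3 = 6
f[6] = 3·max(3,2) = 3·3 = 9
f[7] = 2·max(5,6) = 2·6 = 12
f[8] = 2·max(6,9) = 2·9 = 18
One optimal split: 3 + 3 + 2; product 3·3·2 = 18.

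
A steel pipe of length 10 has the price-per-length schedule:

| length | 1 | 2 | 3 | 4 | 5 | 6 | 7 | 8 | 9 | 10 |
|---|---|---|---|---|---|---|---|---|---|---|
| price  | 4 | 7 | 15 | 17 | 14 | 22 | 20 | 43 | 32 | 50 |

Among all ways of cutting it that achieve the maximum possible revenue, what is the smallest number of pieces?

Build r[k] bottom-up: r[k] = max over allowed piece i of (p[i] + r[k−i]).
r[1] = 4
r[2] = max(4+4, 7+0) = 8
r[3] = max(4+8, 7+4, 15+0) = 15
r[4] = max(4+15, 7+8, 15+4, 17+0) = 19
r[5] = max(4+19, 7+15, 15+8, 17+4, 14+0) = 23
r[6] = max(4+23, 7+19, 15+15, 17+8, 14+4, 22+0) = 30
r[7] = max(4+30, 7+23, 15+19, …, 22+4, 20+0) = 34
r[8] = max(4+34, 7+30, 15+23, …, 20+4, 43+0) = 43
r[9] = max(4+43, 7+34, 15+30, …, 43+4, 32+0) = 47
r[10] = max(4+47, 7+43, 15+34, …, 32+4, 50+0) = 51
Maximum revenue is $51.
Now minimize piece count subject to staying optimal: for each k, pieces[k] = 1 + min over i with p[i]+r[k−i]=r[k] of pieces[k−i].
pieces[7] = 3
pieces[8] = 1
pieces[9] = 2
pieces[10] = 3

3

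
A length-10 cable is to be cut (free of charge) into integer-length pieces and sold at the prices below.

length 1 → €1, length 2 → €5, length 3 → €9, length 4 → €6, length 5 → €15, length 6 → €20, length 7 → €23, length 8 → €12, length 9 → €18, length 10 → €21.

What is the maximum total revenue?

32

Let R[k] be the best obtainable value from length k. For each k, try every first piece i and keep the best of price[i] + R[k−i].
R[1] = 1
R[2] = max(1+1, 5+0) = 5
R[3] = max(1+5, 5+1, 9+0) = 9
R[4] = max(1+9, 5+5, 9+1, 6+0) = 10
R[5] = max(1+10, 5+9, 9+5, 6+1, 15+0) = 15
R[6] = max(1+15, 5+10, 9+9, 6+5, 15+1, 20+0) = 20
R[7] = max(1+20, 5+15, 9+10, …, 20+1, 23+0) = 23
R[8] = max(1+23, 5+20, 9+15, …, 23+1, 12+0) = 25
R[9] = max(1+25, 5+23, 9+20, …, 12+1, 18+0) = 29
R[10] = max(1+29, 5+25, 9+23, …, 18+1, 21+0) = 32
One optimal cutting: 7 + 3 → €23 + €9 = €32.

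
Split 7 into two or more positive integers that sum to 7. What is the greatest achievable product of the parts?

12

Define f[k] = max over 1≤i<k of i · max(k−i, f[k−i]); the inner max lets the remainder stay uncut if that's better.
f[2] = 1·max(1,0) = 1·1 = 1
f[3] = max(1·2, 2·1) = 2
f[4] = max(1·3, 2·2, 3·1) = 4
f[5] = max(1·4, 2·3, 3·2, 4·1) = 6
f[6] = max(1·6, 2·4, 3·3, 4·2, 5·1) = 9
f[7] = max(1·9, 2·6, 3·4, 4·3, 5·2, 6·1) = 12
One optimal split: 3 + 2 + 2; product 3·2·2 = 12.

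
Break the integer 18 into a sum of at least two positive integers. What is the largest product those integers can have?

Let prod[k] be the best product for length k (with at least one cut). For each first piece i, the rest contributes max(k−i, prod[k−i]).
Small cases: prod[2]=1, prod[3]=2, prod[4]=4, prod[5]=6, prod[6]=9, prod[7]=12, prod[8]=18, prod[9]=27, prod[10]=36, prod[11]=54, prod[12]=81.
prod[13] = 2×max(11,54) = 2×54 = 108
prod[14] = 2×max(12,81) = 2×81 = 162
prod[15] = 3×max(12,81) = 3×81 = 243
prod[16] = 2×max(14,162) = 2×162 = 324
prod[17] = 2×max(15,243) = 2×243 = 486
prod[18] = 3×max(15,243) = 3×243 = 729
One optimal split: 3 + 3 + 3 + 3 + 3 + 3; product 3×3×3×3×3×3 = 729.

729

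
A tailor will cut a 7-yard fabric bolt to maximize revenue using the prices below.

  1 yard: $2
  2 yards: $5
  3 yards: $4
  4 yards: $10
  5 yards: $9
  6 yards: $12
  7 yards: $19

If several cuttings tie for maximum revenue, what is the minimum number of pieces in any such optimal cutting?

1

Let r[k] be the best obtainable value from length k. For each k, try every first piece i and keep the best of price[i] + r[k−i].
r[1] = 2
r[2] = 5
r[3] = 7  (first piece 1, then r[2]=5)
r[4] = 10  (first piece 2, then r[2]=5)
r[5] = 12  (first piece 1, then r[4]=10)
r[6] = 15  (first piece 2, then r[4]=10)
r[7] = 19
Maximum revenue is $19.
Now minimize piece count subject to staying optimal: for each k, pieces[k] = 1 + min over i with p[i]+r[k−i]=r[k] of pieces[k−i].
pieces[4] = 1
pieces[5] = 2
pieces[6] = 2
pieces[7] = 1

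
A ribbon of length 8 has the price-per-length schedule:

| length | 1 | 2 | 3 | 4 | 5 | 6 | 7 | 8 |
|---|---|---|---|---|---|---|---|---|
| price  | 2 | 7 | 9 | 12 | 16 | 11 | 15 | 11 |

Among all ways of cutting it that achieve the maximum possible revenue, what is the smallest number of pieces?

Let r[k] be the best obtainable value from length k. For each k, try every first piece i and keep the best of price[i] + r[k−i].
r[1] = 2
r[2] = max(2+2, 7+0) = 7
r[3] = max(2+7, 7+2, 9+0) = 9
r[4] = max(2+9, 7+7, 9+2, 12+0) = 14
r[5] = max(2+14, 7+9, 9+7, 12+2, 16+0) = 16
r[6] = max(2+16, 7+14, 9+9, 12+7, 16+2, 11+0) = 21
r[7] = max(2+21, 7+16, 9+14, …, 11+2, 15+0) = 23
r[8] = max(2+23, 7+21, 9+16, …, 15+2, 11+0) = 28
Maximum revenue is ¢28.
Now minimize piece count subject to staying optimal: for each k, pieces[k] = 1 + min over i with p[i]+r[k−i]=r[k] of pieces[k−i].
pieces[5] = 1
pieces[6] = 3
pieces[7] = 2
pieces[8] = 4

4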